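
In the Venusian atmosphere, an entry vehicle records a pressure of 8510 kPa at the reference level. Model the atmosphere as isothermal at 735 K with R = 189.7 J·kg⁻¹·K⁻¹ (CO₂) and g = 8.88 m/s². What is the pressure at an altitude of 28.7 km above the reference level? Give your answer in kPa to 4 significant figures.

P ≈ 1368 kPa

Scale height: H = RT/g = 189.7 × 735 / 8.88 = 15702 m.
Barometric formula: P = P₀ exp(−z/H).
z/H = 28700/15702 = 1.8278; exp(−1.8278) = 0.16077.
P = 8510 × 0.16077 = 1368.2 kPa.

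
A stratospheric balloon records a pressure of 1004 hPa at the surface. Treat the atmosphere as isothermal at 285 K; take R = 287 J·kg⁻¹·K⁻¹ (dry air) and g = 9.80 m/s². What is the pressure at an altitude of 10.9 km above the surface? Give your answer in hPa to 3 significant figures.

Scale height: H = RT/g = 287 × 285 / 9.80 = 8346.4 m.
Barometric formula: P = P₀ exp(−z/H).
z/H = 10900/8346.4 = 1.3060; exp(−1.3060) = 0.27090.
P = 1004 × 0.27090 = 271.98 hPa.

P ≈ 272 hPa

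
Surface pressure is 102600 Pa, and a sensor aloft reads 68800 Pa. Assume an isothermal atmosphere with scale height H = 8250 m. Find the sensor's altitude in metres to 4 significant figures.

Invert the barometric formula: z = H ln(P₀/P).
P₀/P = 102600/68800 = 1.4913; ln(1.4913) = 0.39965.
z = 8250.0 × 0.39965 = 3297.1 m.

z ≈ 3297 m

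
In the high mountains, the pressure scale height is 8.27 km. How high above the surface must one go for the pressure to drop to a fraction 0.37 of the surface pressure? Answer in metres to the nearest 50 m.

Set P/P₀ = exp(−z/H) = 0.37, so z = −H ln(0.37).
−ln(0.37) = 0.99425; z = 8270.0 × 0.99425 = 8222.4 m.

z ≈ 8200 m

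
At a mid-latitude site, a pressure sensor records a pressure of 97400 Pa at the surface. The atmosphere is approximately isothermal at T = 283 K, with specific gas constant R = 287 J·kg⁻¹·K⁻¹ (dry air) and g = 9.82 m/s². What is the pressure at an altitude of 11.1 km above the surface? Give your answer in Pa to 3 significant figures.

P ≈ 25500 Pa

Scale height: H = RT/g = 287 × 283 / 9.82 = 8271.0 m.
Barometric formula: P = P₀ exp(−z/H).
z/H = 11100/8271.0 = 1.3420; exp(−1.3420) = 0.26132.
P = 97400 × 0.26132 = 25453 Pa.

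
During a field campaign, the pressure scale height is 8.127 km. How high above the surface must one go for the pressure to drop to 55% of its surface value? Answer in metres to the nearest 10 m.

z ≈ 4860 m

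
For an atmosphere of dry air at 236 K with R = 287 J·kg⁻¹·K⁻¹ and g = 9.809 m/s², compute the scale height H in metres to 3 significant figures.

H ≈ 6910 m

The scale height of an isothermal atmosphere is H = RT/g.
H = 287 × 236 / 9.809 = 67732/9.809 = 6905.1 m.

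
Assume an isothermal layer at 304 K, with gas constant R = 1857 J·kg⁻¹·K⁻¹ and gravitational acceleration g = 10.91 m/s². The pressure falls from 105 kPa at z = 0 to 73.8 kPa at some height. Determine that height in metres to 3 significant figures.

z ≈ 18200 m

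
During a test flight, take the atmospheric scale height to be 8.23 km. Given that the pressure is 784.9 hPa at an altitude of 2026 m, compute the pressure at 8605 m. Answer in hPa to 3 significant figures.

Between two levels, P₂ = P₁ exp(−Δz/H) with Δz = z₂ − z₁.
Δz = 8605.0 − 2026.0 = 6579.0 m; Δz/H = 6579.0/8230.0 = 0.79939.
P₂ = 784.9 × exp(−0.79939) = 784.9 × 0.44960 = 352.89 hPa.

P ≈ 353 hPa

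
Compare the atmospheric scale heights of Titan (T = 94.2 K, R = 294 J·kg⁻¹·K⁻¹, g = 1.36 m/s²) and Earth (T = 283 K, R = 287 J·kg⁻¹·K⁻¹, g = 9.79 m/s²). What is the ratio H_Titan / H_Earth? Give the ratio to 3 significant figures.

H_Titan/H_Earth ≈ 2.45

H = RT/g for each body.
H_Titan = 294 × 94.2 / 1.36 = 20364 m.
H_Earth = 287 × 283 / 9.79 = 8296.3 m.
H_Titan/H_Earth = 20364/8296.3 = 2.4546.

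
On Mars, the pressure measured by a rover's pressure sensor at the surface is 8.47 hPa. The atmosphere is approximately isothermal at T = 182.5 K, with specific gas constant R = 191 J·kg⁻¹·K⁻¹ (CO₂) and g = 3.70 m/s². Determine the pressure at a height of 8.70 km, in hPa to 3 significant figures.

Scale height: H = RT/g = 191 × 182.5 / 3.70 = 9420.9 m.
Barometric formula: P = P₀ exp(−z/H).
z/H = 8700.0/9420.9 = 0.92348; exp(−0.92348) = 0.39713.
P = 8.47 × 0.39713 = 3.3637 hPa.

P ≈ 3.36 hPa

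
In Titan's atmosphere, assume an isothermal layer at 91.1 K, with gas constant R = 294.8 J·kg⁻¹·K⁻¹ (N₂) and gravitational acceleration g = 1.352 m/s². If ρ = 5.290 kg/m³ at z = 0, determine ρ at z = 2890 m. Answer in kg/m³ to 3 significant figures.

ρ ≈ 4.57 kg/m³

Scale height: H = RT/g = 294.8 × 91.1 / 1.352 = 19864 m.
In an isothermal atmosphere, density decays like pressure: ρ = ρ₀ exp(−z/H).
z/H = 2890.0/19864 = 0.14549; exp(−0.14549) = 0.86460.
ρ = 5.290 × 0.86460 = 4.5737 kg/m³.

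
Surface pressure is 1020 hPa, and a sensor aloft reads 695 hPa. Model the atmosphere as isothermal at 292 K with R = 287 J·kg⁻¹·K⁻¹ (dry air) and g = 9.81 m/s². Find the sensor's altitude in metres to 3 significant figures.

z ≈ 3280 m

Scale height: H = RT/g = 287 × 292 / 9.81 = 8542.7 m.
Invert the barometric formula: z = H ln(P₀/P).
P₀/P = 1020/695 = 1.4676; ln(1.4676) = 0.38363.
z = 8542.7 × 0.38363 = 3277.2 m.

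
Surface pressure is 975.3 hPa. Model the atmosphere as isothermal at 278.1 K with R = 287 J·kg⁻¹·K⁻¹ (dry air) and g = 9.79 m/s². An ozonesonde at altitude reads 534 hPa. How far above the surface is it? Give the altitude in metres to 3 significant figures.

Scale height: H = RT/g = 287 × 278.1 / 9.79 = 8152.7 m.
Invert the barometric formula: z = H ln(P₀/P).
P₀/P = 975.3/534 = 1.8264; ln(1.8264) = 0.60235.
z = 8152.7 × 0.60235 = 4910.8 m.

z ≈ 4910 m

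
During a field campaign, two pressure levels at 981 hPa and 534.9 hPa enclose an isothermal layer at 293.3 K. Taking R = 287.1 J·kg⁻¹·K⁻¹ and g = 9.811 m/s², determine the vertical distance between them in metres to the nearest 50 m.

Hypsometric equation: Δz = (R T̄/g) ln(P₁/P₂).
R T̄/g = 287.1 × 293.3 / 9.811 = 8582.9 m.
ln(981/534.9) = ln(1.8340) = 0.60650.
Δz = 8582.9 × 0.60650 = 5205.5 m.

Δz ≈ 5200 m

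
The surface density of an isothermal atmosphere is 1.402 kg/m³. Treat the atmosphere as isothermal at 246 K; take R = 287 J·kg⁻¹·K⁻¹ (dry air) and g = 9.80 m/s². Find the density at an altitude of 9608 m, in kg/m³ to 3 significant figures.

Scale height: H = RT/g = 287 × 246 / 9.80 = 7204.3 m.
In an isothermal atmosphere, density decays like pressure: ρ = ρ₀ exp(−z/H).
z/H = 9608.0/7204.3 = 1.3336; exp(−1.3336) = 0.26353.
ρ = 1.402 × 0.26353 = 0.36947 kg/m³.

ρ ≈ 0.369 kg/m³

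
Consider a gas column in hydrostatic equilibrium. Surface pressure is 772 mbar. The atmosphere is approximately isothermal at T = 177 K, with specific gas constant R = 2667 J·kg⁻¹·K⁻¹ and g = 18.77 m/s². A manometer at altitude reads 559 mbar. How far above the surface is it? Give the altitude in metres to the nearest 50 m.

z ≈ 8100 m

Scale height: H = RT/g = 2667 × 177 / 18.77 = 25150 m.
Invert the barometric formula: z = H ln(P₀/P).
P₀/P = 772/559 = 1.3810; ln(1.3810) = 0.32281.
z = 25150 × 0.32281 = 8118.7 m.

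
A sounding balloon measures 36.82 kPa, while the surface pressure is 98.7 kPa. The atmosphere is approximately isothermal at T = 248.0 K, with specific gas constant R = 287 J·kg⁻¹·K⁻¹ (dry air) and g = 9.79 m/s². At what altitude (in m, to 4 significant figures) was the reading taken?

z ≈ 7169 m

Scale height: H = RT/g = 287 × 248.0 / 9.79 = 7270.3 m.
Invert the barometric formula: z = H ln(P₀/P).
P₀/P = 98.7/36.82 = 2.6806; ln(2.6806) = 0.98604.
z = 7270.3 × 0.98604 = 7168.8 m.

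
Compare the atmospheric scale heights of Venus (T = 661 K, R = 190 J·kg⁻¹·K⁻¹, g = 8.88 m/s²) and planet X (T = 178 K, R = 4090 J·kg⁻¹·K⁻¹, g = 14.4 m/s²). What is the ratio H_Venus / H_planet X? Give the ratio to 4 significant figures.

H = RT/g for each body.
H_Venus = 190 × 661 / 8.88 = 14143 m.
H_planet X = 4090 × 178 / 14.4 = 50557 m.
H_Venus/H_planet X = 14143/50557 = 0.27974.

H_Venus/H_planet X ≈ 0.2797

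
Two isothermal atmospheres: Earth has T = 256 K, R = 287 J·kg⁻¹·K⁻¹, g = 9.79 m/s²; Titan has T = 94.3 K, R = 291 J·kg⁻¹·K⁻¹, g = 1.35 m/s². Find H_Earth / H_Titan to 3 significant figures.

H_Earth/H_Titan ≈ 0.369

H = RT/g for each body.
H_Earth = 287 × 256 / 9.79 = 7504.8 m.
H_Titan = 291 × 94.3 / 1.35 = 20327 m.
H_Earth/H_Titan = 7504.8/20327 = 0.36920.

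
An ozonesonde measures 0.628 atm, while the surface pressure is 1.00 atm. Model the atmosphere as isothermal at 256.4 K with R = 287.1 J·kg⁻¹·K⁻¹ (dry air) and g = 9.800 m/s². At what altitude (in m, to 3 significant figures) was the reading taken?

z ≈ 3490 m

Scale height: H = RT/g = 287.1 × 256.4 / 9.800 = 7511.5 m.
Invert the barometric formula: z = H ln(P₀/P).
P₀/P = 1.00/0.628 = 1.5924; ln(1.5924) = 0.46524.
z = 7511.5 × 0.46524 = 3494.7 m.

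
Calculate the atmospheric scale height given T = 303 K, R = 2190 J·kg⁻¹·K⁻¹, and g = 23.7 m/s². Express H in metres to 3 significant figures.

The scale height of an isothermal atmosphere is H = RT/g.
H = 2190 × 303 / 23.7 = 663570/23.7 = 27999 m.

H ≈ 28000 m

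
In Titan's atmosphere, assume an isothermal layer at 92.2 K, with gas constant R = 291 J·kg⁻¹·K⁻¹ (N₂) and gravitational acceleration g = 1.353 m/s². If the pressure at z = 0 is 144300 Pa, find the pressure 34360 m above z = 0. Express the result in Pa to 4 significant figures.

Scale height: H = RT/g = 291 × 92.2 / 1.353 = 19830 m.
Barometric formula: P = P₀ exp(−z/H).
z/H = 34360/19830 = 1.7327; exp(−1.7327) = 0.17681.
P = 144300 × 0.17681 = 25514 Pa.

P ≈ 25510 Pa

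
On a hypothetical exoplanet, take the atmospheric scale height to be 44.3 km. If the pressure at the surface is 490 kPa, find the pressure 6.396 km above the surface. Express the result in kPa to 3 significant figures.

Barometric formula: P = P₀ exp(−z/H).
z/H = 6396.0/44300 = 0.14438; exp(−0.14438) = 0.86556.
P = 490 × 0.86556 = 424.12 kPa.

P ≈ 424 kPa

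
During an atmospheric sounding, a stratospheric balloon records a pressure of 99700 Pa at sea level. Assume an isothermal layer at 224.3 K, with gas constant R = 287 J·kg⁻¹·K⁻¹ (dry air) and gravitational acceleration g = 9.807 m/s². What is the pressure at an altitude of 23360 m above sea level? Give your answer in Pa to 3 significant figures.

Scale height: H = RT/g = 287 × 224.3 / 9.807 = 6564.1 m.
Barometric formula: P = P₀ exp(−z/H).
z/H = 23360/6564.1 = 3.5588; exp(−3.5588) = 0.028473.
P = 99700 × 0.028473 = 2838.8 Pa.

P ≈ 2840 Pa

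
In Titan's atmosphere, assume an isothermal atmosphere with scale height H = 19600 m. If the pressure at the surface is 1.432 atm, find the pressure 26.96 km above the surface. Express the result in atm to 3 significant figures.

P ≈ 0.362 atm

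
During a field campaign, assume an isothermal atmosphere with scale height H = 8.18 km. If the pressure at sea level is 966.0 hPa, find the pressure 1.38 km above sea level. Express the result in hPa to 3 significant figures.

P ≈ 816 hPa

Barometric formula: P = P₀ exp(−z/H).
z/H = 1380.0/8180.0 = 0.16870; exp(−0.16870) = 0.84476.
P = 966.0 × 0.84476 = 816.04 hPa.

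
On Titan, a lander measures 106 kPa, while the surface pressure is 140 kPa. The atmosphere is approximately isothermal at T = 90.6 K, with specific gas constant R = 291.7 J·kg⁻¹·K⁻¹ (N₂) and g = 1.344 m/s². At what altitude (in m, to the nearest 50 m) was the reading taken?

z ≈ 5450 m

Scale height: H = RT/g = 291.7 × 90.6 / 1.344 = 19664 m.
Invert the barometric formula: z = H ln(P₀/P).
P₀/P = 140/106 = 1.3208; ln(1.3208) = 0.27824.
z = 19664 × 0.27824 = 5471.3 m.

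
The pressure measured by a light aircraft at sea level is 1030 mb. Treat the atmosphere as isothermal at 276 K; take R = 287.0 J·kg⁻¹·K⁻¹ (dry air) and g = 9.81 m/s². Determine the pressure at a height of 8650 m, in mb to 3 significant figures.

P ≈ 353 mb

Scale height: H = RT/g = 287.0 × 276 / 9.81 = 8074.6 m.
Barometric formula: P = P₀ exp(−z/H).
z/H = 8650.0/8074.6 = 1.0713; exp(−1.0713) = 0.34256.
P = 1030 × 0.34256 = 352.84 mb.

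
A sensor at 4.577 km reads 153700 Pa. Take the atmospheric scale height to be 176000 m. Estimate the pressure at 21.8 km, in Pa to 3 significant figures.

Between two levels, P₂ = P₁ exp(−Δz/H) with Δz = z₂ − z₁.
Δz = 21800 − 4577.0 = 17223 m; Δz/H = 17223/176000 = 0.097858.
P₂ = 153700 × exp(−0.097858) = 153700 × 0.90678 = 139370 Pa.

P ≈ 139000 Pa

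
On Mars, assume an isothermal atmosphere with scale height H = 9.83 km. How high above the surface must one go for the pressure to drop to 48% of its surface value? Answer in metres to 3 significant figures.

z ≈ 7210 m

Set P/P₀ = exp(−z/H) = 0.48, so z = −H ln(0.48).
−ln(0.48) = 0.73397; z = 9830.0 × 0.73397 = 7214.9 m.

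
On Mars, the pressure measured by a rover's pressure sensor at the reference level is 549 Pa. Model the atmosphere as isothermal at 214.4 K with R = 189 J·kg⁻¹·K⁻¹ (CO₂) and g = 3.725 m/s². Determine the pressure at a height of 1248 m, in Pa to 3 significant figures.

Scale height: H = RT/g = 189 × 214.4 / 3.725 = 10878 m.
Barometric formula: P = P₀ exp(−z/H).
z/H = 1248.0/10878 = 0.11473; exp(−0.11473) = 0.89161.
P = 549 × 0.89161 = 489.49 Pa.

P ≈ 489 Pa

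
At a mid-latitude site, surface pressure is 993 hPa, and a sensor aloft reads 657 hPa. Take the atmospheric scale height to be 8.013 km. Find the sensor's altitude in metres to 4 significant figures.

z ≈ 3310 m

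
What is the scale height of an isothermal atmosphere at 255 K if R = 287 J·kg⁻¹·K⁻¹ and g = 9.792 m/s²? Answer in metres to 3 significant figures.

The scale height of an isothermal atmosphere is H = RT/g.
H = 287 × 255 / 9.792 = 73185/9.792 = 7474.0 m.

H ≈ 7470 m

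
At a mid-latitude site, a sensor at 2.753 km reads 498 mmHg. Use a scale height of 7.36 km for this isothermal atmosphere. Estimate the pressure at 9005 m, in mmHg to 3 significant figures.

Between two levels, P₂ = P₁ exp(−Δz/H) with Δz = z₂ − z₁.
Δz = 9005.0 − 2753.0 = 6252.0 m; Δz/H = 6252.0/7360.0 = 0.84946.
P₂ = 498 × exp(−0.84946) = 498 × 0.42765 = 212.97 mmHg.

P ≈ 213 mmHg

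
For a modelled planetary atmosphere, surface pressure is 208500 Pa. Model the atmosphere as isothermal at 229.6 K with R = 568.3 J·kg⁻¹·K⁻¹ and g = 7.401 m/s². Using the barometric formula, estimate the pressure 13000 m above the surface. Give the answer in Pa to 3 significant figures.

Scale height: H = RT/g = 568.3 × 229.6 / 7.401 = 17630 m.
Barometric formula: P = P₀ exp(−z/H).
z/H = 13000/17630 = 0.73738; exp(−0.73738) = 0.47837.
P = 208500 × 0.47837 = 99740 Pa.

P ≈ 99700 Pa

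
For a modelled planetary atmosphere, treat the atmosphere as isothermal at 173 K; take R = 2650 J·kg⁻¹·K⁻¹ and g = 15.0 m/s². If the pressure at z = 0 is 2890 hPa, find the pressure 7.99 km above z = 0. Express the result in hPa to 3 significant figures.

P ≈ 2230 hPa

Scale height: H = RT/g = 2650 × 173 / 15.0 = 30563 m.
Barometric formula: P = P₀ exp(−z/H).
z/H = 7990.0/30563 = 0.26143; exp(−0.26143) = 0.76995.
P = 2890 × 0.76995 = 2225.2 hPa.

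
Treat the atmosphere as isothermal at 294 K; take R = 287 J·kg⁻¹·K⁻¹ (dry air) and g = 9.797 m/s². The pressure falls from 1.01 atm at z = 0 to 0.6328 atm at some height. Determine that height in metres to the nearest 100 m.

z ≈ 4000 m

Scale height: H = RT/g = 287 × 294 / 9.797 = 8612.6 m.
Invert the barometric formula: z = H ln(P₀/P).
P₀/P = 1.01/0.6328 = 1.5961; ln(1.5961) = 0.46756.
z = 8612.6 × 0.46756 = 4026.9 m.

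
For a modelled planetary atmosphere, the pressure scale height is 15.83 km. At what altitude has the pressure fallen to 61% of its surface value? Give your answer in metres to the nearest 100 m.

Set P/P₀ = exp(−z/H) = 0.61, so z = −H ln(0.61).
−ln(0.61) = 0.49430; z = 15830 × 0.49430 = 7824.8 m.

z ≈ 7800 m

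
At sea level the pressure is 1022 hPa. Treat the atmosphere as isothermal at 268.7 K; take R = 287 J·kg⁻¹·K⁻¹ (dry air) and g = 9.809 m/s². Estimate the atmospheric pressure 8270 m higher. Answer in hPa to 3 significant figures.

Scale height: H = RT/g = 287 × 268.7 / 9.809 = 7861.9 m.
Barometric formula: P = P₀ exp(−z/H).
z/H = 8270.0/7861.9 = 1.0519; exp(−1.0519) = 0.34927.
P = 1022 × 0.34927 = 356.95 hPa.

P ≈ 357 hPa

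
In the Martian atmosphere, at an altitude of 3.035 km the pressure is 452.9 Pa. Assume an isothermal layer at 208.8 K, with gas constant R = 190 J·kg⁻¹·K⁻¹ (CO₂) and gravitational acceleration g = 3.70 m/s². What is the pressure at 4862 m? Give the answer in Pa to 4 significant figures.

Scale height: H = RT/g = 190 × 208.8 / 3.70 = 10722 m.
Between two levels, P₂ = P₁ exp(−Δz/H) with Δz = z₂ − z₁.
Δz = 4862.0 − 3035.0 = 1827.0 m; Δz/H = 1827.0/10722 = 0.17040.
P₂ = 452.9 × exp(−0.17040) = 452.9 × 0.84333 = 381.94 Pa.

P ≈ 381.9 Pa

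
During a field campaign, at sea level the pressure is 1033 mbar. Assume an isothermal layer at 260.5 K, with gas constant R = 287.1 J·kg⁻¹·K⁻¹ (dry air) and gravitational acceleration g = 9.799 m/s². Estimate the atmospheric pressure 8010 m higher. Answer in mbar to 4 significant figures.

Scale height: H = RT/g = 287.1 × 260.5 / 9.799 = 7632.4 m.
Barometric formula: P = P₀ exp(−z/H).
z/H = 8010.0/7632.4 = 1.0495; exp(−1.0495) = 0.35011.
P = 1033 × 0.35011 = 361.66 mbar.

P ≈ 361.7 mbar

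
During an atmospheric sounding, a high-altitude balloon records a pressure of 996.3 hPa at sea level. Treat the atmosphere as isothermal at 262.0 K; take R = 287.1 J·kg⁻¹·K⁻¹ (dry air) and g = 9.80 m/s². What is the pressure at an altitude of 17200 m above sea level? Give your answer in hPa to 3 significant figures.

Scale height: H = RT/g = 287.1 × 262.0 / 9.80 = 7675.5 m.
Barometric formula: P = P₀ exp(−z/H).
z/H = 17200/7675.5 = 2.2409; exp(−2.2409) = 0.10636.
P = 996.3 × 0.10636 = 105.97 hPa.

P ≈ 106 hPa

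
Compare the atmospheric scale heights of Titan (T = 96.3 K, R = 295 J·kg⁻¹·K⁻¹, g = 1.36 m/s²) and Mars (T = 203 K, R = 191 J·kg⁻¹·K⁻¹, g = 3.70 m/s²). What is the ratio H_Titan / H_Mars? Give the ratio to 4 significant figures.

H = RT/g for each body.
H_Titan = 295 × 96.3 / 1.36 = 20889 m.
H_Mars = 191 × 203 / 3.70 = 10479 m.
H_Titan/H_Mars = 20889/10479 = 1.9934.

H_Titan/H_Mars ≈ 1.993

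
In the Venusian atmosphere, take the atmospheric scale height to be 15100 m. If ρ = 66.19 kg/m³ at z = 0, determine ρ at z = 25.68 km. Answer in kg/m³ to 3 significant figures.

ρ ≈ 12.1 kg/m³

In an isothermal atmosphere, density decays like pressure: ρ = ρ₀ exp(−z/H).
z/H = 25680/15100 = 1.7007; exp(−1.7007) = 0.18256.
ρ = 66.19 × 0.18256 = 12.084 kg/m³.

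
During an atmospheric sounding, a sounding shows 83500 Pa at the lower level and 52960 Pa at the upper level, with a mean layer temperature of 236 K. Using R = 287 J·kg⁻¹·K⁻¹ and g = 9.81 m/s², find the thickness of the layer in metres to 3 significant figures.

Δz ≈ 3140 m

Hypsometric equation: Δz = (R T̄/g) ln(P₁/P₂).
R T̄/g = 287 × 236 / 9.81 = 6904.4 m.
ln(83500/52960) = ln(1.5767) = 0.45533.
Δz = 6904.4 × 0.45533 = 3143.8 m.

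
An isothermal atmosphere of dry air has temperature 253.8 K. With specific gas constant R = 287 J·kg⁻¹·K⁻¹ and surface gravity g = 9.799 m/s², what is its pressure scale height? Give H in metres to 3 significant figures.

H ≈ 7430 m

The scale height of an isothermal atmosphere is H = RT/g.
H = 287 × 253.8 / 9.799 = 72841/9.799 = 7433.5 m.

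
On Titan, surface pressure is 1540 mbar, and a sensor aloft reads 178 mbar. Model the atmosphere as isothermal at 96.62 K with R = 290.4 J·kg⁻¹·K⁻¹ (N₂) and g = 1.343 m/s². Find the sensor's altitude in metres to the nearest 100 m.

Scale height: H = RT/g = 290.4 × 96.62 / 1.343 = 20892 m.
Invert the barometric formula: z = H ln(P₀/P).
P₀/P = 1540/178 = 8.6517; ln(8.6517) = 2.1578.
z = 20892 × 2.1578 = 45081 m.

z ≈ 45100 m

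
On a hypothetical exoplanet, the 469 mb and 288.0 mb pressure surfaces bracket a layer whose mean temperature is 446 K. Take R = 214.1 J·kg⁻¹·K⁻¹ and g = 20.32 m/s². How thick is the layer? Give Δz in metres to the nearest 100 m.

Δz ≈ 2300 m

Hypsometric equation: Δz = (R T̄/g) ln(P₁/P₂).
R T̄/g = 214.1 × 446 / 20.32 = 4699.2 m.
ln(469/288.0) = ln(1.6285) = 0.48766.
Δz = 4699.2 × 0.48766 = 2291.6 m.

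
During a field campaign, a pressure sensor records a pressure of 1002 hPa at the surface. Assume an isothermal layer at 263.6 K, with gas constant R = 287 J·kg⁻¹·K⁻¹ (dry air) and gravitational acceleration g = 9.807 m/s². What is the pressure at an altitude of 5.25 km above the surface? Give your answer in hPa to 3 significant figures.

Scale height: H = RT/g = 287 × 263.6 / 9.807 = 7714.2 m.
Barometric formula: P = P₀ exp(−z/H).
z/H = 5250.0/7714.2 = 0.68056; exp(−0.68056) = 0.50633.
P = 1002 × 0.50633 = 507.34 hPa.

P ≈ 507 hPa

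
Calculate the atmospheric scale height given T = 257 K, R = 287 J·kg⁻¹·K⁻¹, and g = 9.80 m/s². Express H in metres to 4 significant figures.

The scale height of an isothermal atmosphere is H = RT/g.
H = 287 × 257 / 9.80 = 73759/9.80 = 7526.4 m.

H ≈ 7526 m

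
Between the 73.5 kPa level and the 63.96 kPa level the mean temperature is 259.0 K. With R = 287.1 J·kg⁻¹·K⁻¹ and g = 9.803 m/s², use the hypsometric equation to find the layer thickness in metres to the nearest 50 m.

Δz ≈ 1050 m

Hypsometric equation: Δz = (R T̄/g) ln(P₁/P₂).
R T̄/g = 287.1 × 259.0 / 9.803 = 7585.3 m.
ln(73.5/63.96) = ln(1.1492) = 0.13907.
Δz = 7585.3 × 0.13907 = 1054.9 m.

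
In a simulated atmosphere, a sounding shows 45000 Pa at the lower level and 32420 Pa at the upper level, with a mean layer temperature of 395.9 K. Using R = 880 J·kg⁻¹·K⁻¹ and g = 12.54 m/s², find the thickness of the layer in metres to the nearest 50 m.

Hypsometric equation: Δz = (R T̄/g) ln(P₁/P₂).
R T̄/g = 880 × 395.9 / 12.54 = 27782 m.
ln(45000/32420) = ln(1.3880) = 0.32786.
Δz = 27782 × 0.32786 = 9108.6 m.

Δz ≈ 9100 m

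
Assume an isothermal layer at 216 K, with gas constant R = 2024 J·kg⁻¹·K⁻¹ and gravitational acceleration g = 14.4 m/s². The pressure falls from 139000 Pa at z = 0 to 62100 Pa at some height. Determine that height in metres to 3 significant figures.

z ≈ 24500 m

Scale height: H = RT/g = 2024 × 216 / 14.4 = 30360 m.
Invert the barometric formula: z = H ln(P₀/P).
P₀/P = 139000/62100 = 2.2383; ln(2.2383) = 0.80572.
z = 30360 × 0.80572 = 24462 m.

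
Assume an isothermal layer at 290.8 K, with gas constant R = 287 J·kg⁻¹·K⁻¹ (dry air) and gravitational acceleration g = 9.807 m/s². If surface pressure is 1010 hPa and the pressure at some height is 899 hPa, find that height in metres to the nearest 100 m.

z ≈ 1000 m

Scale height: H = RT/g = 287 × 290.8 / 9.807 = 8510.2 m.
Invert the barometric formula: z = H ln(P₀/P).
P₀/P = 1010/899 = 1.1235; ln(1.1235) = 0.11645.
z = 8510.2 × 0.11645 = 991.01 m.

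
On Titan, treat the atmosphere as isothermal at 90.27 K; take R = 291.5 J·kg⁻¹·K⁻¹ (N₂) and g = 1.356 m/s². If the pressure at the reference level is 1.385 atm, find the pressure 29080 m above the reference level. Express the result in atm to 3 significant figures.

P ≈ 0.309 atm

Scale height: H = RT/g = 291.5 × 90.27 / 1.356 = 19405 m.
Barometric formula: P = P₀ exp(−z/H).
z/H = 29080/19405 = 1.4986; exp(−1.4986) = 0.22344.
P = 1.385 × 0.22344 = 0.30946 atm.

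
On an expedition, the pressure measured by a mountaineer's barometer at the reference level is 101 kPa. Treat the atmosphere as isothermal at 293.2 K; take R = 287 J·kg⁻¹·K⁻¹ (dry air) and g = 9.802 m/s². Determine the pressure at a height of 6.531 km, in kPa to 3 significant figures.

Scale height: H = RT/g = 287 × 293.2 / 9.802 = 8584.8 m.
Barometric formula: P = P₀ exp(−z/H).
z/H = 6531.0/8584.8 = 0.76076; exp(−0.76076) = 0.46731.
P = 101 × 0.46731 = 47.198 kPa.

P ≈ 47.2 kPa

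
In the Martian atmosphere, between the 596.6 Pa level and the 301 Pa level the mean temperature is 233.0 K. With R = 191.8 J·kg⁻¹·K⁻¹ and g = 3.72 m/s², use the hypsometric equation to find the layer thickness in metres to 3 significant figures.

Hypsometric equation: Δz = (R T̄/g) ln(P₁/P₂).
R T̄/g = 191.8 × 233.0 / 3.72 = 12013 m.
ln(596.6/301) = ln(1.9821) = 0.68416.
Δz = 12013 × 0.68416 = 8218.8 m.

Δz ≈ 8220 m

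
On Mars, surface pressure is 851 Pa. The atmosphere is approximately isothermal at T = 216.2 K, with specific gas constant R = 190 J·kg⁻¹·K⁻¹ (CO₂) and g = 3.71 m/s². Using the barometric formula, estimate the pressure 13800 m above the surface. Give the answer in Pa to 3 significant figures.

Scale height: H = RT/g = 190 × 216.2 / 3.71 = 11072 m.
Barometric formula: P = P₀ exp(−z/H).
z/H = 13800/11072 = 1.2464; exp(−1.2464) = 0.28754.
P = 851 × 0.28754 = 244.70 Pa.

P ≈ 245 Pa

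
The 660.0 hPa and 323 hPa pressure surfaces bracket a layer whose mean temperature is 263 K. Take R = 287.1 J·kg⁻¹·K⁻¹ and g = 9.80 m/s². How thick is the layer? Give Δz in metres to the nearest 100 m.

Hypsometric equation: Δz = (R T̄/g) ln(P₁/P₂).
R T̄/g = 287.1 × 263 / 9.80 = 7704.8 m.
ln(660.0/323) = ln(2.0433) = 0.71457.
Δz = 7704.8 × 0.71457 = 5505.6 m.

Δz ≈ 5500 m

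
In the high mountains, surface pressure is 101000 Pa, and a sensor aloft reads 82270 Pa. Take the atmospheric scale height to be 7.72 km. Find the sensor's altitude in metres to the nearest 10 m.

z ≈ 1580 m

Invert the barometric formula: z = H ln(P₀/P).
P₀/P = 101000/82270 = 1.2277; ln(1.2277) = 0.20514.
z = 7720.0 × 0.20514 = 1583.7 m.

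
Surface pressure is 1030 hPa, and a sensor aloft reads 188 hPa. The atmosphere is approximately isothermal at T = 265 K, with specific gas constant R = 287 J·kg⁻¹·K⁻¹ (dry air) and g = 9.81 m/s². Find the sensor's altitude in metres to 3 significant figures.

Scale height: H = RT/g = 287 × 265 / 9.81 = 7752.8 m.
Invert the barometric formula: z = H ln(P₀/P).
P₀/P = 1030/188 = 5.4787; ln(5.4787) = 1.7009.
z = 7752.8 × 1.7009 = 13187 m.

z ≈ 13200 m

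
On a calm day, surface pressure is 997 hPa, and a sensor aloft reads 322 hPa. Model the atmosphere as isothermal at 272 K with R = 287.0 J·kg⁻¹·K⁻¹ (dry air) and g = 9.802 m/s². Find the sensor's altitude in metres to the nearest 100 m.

z ≈ 9000 m

Scale height: H = RT/g = 287.0 × 272 / 9.802 = 7964.1 m.
Invert the barometric formula: z = H ln(P₀/P).
P₀/P = 997/322 = 3.0963; ln(3.0963) = 1.1302.
z = 7964.1 × 1.1302 = 9001.0 m.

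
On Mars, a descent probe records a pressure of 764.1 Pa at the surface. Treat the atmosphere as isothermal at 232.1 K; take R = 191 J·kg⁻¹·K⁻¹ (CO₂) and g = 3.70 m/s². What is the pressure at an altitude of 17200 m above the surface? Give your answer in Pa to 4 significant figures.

Scale height: H = RT/g = 191 × 232.1 / 3.70 = 11981 m.
Barometric formula: P = P₀ exp(−z/H).
z/H = 17200/11981 = 1.4356; exp(−1.4356) = 0.23797.
P = 764.1 × 0.23797 = 181.83 Pa.

P ≈ 181.8 Pa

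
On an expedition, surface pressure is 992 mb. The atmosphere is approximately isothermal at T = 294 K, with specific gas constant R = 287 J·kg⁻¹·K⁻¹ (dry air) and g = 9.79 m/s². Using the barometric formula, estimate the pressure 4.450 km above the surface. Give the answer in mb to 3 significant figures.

Scale height: H = RT/g = 287 × 294 / 9.79 = 8618.8 m.
Barometric formula: P = P₀ exp(−z/H).
z/H = 4450.0/8618.8 = 0.51631; exp(−0.51631) = 0.59672.
P = 992 × 0.59672 = 591.95 mb.

P ≈ 592 mb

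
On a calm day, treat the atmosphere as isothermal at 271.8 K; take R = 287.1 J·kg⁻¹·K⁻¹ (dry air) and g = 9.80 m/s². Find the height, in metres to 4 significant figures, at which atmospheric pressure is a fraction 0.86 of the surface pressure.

Scale height: H = RT/g = 287.1 × 271.8 / 9.80 = 7962.6 m.
Set P/P₀ = exp(−z/H) = 0.86, so z = −H ln(0.86).
−ln(0.86) = 0.15082; z = 7962.6 × 0.15082 = 1200.9 m.

z ≈ 1201 m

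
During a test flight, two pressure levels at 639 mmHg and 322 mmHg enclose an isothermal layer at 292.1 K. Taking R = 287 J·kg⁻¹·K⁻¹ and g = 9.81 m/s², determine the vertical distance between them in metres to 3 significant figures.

Δz ≈ 5860 m

Hypsometric equation: Δz = (R T̄/g) ln(P₁/P₂).
R T̄/g = 287 × 292.1 / 9.81 = 8545.6 m.
ln(639/322) = ln(1.9845) = 0.68537.
Δz = 8545.6 × 0.68537 = 5856.9 m.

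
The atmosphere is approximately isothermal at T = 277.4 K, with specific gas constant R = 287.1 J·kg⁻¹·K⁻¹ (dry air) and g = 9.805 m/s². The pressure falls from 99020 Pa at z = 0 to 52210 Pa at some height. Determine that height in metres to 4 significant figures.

Scale height: H = RT/g = 287.1 × 277.4 / 9.805 = 8122.5 m.
Invert the barometric formula: z = H ln(P₀/P).
P₀/P = 99020/52210 = 1.8966; ln(1.8966) = 0.64006.
z = 8122.5 × 0.64006 = 5198.9 m.

z ≈ 5199 m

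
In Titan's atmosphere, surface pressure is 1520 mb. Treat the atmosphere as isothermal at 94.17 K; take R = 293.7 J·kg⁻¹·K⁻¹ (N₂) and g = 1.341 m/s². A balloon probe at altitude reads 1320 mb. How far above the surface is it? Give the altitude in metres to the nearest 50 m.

z ≈ 2900 m

Scale height: H = RT/g = 293.7 × 94.17 / 1.341 = 20625 m.
Invert the barometric formula: z = H ln(P₀/P).
P₀/P = 1520/1320 = 1.1515; ln(1.1515) = 0.14107.
z = 20625 × 0.14107 = 2909.6 m.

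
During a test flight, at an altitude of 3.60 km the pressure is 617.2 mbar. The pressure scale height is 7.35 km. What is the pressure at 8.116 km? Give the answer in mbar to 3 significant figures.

Between two levels, P₂ = P₁ exp(−Δz/H) with Δz = z₂ − z₁.
Δz = 8116.0 − 3600.0 = 4516.0 m; Δz/H = 4516.0/7350.0 = 0.61442.
P₂ = 617.2 × exp(−0.61442) = 617.2 × 0.54095 = 333.87 mbar.

P ≈ 334 mbar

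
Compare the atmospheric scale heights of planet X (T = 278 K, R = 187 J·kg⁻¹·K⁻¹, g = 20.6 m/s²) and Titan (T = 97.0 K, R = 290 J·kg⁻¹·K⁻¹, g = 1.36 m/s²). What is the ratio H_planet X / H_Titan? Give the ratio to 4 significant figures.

H_planet X/H_Titan ≈ 0.1220

H = RT/g for each body.
H_planet X = 187 × 278 / 20.6 = 2523.6 m.
H_Titan = 290 × 97.0 / 1.36 = 20684 m.
H_planet X/H_Titan = 2523.6/20684 = 0.12201.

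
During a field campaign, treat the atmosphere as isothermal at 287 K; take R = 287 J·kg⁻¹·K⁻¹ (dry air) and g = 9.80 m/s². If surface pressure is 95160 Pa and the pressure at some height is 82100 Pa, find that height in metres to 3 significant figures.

z ≈ 1240 m

Scale height: H = RT/g = 287 × 287 / 9.80 = 8405.0 m.
Invert the barometric formula: z = H ln(P₀/P).
P₀/P = 95160/82100 = 1.1591; ln(1.1591) = 0.14764.
z = 8405.0 × 0.14764 = 1240.9 m.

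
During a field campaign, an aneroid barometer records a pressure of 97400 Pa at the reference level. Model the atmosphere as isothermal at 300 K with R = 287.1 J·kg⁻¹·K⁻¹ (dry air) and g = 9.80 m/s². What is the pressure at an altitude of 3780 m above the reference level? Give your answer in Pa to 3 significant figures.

Scale height: H = RT/g = 287.1 × 300 / 9.80 = 8788.8 m.
Barometric formula: P = P₀ exp(−z/H).
z/H = 3780.0/8788.8 = 0.43009; exp(−0.43009) = 0.65045.
P = 97400 × 0.65045 = 63354 Pa.

P ≈ 63400 Pa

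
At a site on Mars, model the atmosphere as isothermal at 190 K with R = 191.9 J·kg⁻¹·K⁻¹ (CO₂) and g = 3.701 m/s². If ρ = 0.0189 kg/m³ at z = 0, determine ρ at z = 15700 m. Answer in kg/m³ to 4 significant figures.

ρ ≈ 0.003840 kg/m³

Scale height: H = RT/g = 191.9 × 190 / 3.701 = 9851.7 m.
In an isothermal atmosphere, density decays like pressure: ρ = ρ₀ exp(−z/H).
z/H = 15700/9851.7 = 1.5936; exp(−1.5936) = 0.20319.
ρ = 0.0189 × 0.20319 = 0.0038403 kg/m³.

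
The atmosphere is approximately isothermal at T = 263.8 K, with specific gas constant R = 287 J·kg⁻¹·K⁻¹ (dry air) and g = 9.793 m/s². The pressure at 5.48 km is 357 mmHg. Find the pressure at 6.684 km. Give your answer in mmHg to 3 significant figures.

Scale height: H = RT/g = 287 × 263.8 / 9.793 = 7731.1 m.
Between two levels, P₂ = P₁ exp(−Δz/H) with Δz = z₂ − z₁.
Δz = 6684.0 − 5480.0 = 1204.0 m; Δz/H = 1204.0/7731.1 = 0.15573.
P₂ = 357 × exp(−0.15573) = 357 × 0.85579 = 305.52 mmHg.

P ≈ 306 mmHg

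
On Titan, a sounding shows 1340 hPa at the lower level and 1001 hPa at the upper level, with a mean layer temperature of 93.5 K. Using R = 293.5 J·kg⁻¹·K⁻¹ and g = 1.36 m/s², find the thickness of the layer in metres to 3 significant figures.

Hypsometric equation: Δz = (R T̄/g) ln(P₁/P₂).
R T̄/g = 293.5 × 93.5 / 1.36 = 20178 m.
ln(1340/1001) = ln(1.3387) = 0.29170.
Δz = 20178 × 0.29170 = 5885.9 m.

Δz ≈ 5890 m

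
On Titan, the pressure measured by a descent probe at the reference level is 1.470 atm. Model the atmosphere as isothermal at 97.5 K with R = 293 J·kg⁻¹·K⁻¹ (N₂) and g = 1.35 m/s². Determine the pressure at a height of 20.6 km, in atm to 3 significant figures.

P ≈ 0.555 atm

Scale height: H = RT/g = 293 × 97.5 / 1.35 = 21161 m.
Barometric formula: P = P₀ exp(−z/H).
z/H = 20600/21161 = 0.97349; exp(−0.97349) = 0.37776.
P = 1.470 × 0.37776 = 0.55531 atm.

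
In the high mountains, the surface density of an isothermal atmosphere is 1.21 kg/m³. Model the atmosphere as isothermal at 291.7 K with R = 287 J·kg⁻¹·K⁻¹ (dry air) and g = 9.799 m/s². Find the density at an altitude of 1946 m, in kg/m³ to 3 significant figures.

ρ ≈ 0.964 kg/m³

Scale height: H = RT/g = 287 × 291.7 / 9.799 = 8543.5 m.
In an isothermal atmosphere, density decays like pressure: ρ = ρ₀ exp(−z/H).
z/H = 1946.0/8543.5 = 0.22778; exp(−0.22778) = 0.79630.
ρ = 1.21 × 0.79630 = 0.96352 kg/m³.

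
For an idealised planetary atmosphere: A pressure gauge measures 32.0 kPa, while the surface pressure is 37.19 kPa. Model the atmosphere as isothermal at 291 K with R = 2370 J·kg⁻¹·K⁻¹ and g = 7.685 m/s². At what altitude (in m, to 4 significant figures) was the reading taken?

z ≈ 13490 m

Scale height: H = RT/g = 2370 × 291 / 7.685 = 89742 m.
Invert the barometric formula: z = H ln(P₀/P).
P₀/P = 37.19/32.0 = 1.1622; ln(1.1622) = 0.15031.
z = 89742 × 0.15031 = 13489 m.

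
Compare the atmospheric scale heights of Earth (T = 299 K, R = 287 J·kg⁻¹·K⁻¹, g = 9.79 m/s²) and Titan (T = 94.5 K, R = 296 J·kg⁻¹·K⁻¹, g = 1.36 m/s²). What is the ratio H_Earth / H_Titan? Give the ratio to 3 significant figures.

H = RT/g for each body.
H_Earth = 287 × 299 / 9.79 = 8765.4 m.
H_Titan = 296 × 94.5 / 1.36 = 20568 m.
H_Earth/H_Titan = 8765.4/20568 = 0.42617.

H_Earth/H_Titan ≈ 0.426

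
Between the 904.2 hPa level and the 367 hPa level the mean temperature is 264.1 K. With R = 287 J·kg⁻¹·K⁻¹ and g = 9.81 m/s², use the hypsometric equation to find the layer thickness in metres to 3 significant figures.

Δz ≈ 6970 m

Hypsometric equation: Δz = (R T̄/g) ln(P₁/P₂).
R T̄/g = 287 × 264.1 / 9.81 = 7726.5 m.
ln(904.2/367) = ln(2.4638) = 0.90170.
Δz = 7726.5 × 0.90170 = 6967.0 m.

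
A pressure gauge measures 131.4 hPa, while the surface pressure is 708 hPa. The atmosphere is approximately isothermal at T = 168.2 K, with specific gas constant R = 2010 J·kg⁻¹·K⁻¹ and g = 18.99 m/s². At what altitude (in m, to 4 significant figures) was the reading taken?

z ≈ 29980 m

Scale height: H = RT/g = 2010 × 168.2 / 18.99 = 17803 m.
Invert the barometric formula: z = H ln(P₀/P).
P₀/P = 708/131.4 = 5.3881; ln(5.3881) = 1.6842.
z = 17803 × 1.6842 = 29984 m.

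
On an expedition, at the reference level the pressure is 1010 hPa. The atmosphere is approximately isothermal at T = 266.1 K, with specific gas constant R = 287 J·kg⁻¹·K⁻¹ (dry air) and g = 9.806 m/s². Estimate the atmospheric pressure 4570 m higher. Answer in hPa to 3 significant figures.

P ≈ 562 hPa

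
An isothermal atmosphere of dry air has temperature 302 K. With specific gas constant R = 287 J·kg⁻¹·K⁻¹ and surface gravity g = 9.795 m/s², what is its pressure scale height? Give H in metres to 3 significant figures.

The scale height of an isothermal atmosphere is H = RT/g.
H = 287 × 302 / 9.795 = 86674/9.795 = 8848.8 m.

H ≈ 8850 m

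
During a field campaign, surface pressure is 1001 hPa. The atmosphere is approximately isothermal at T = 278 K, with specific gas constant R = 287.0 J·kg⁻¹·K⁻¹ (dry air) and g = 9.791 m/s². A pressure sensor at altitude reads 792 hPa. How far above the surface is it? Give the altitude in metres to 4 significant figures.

z ≈ 1908 m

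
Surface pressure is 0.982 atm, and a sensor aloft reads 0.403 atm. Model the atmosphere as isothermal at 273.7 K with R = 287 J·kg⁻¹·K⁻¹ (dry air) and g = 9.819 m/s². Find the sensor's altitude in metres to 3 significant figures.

Scale height: H = RT/g = 287 × 273.7 / 9.819 = 8000.0 m.
Invert the barometric formula: z = H ln(P₀/P).
P₀/P = 0.982/0.403 = 2.4367; ln(2.4367) = 0.89064.
z = 8000.0 × 0.89064 = 7125.1 m.

z ≈ 7130 m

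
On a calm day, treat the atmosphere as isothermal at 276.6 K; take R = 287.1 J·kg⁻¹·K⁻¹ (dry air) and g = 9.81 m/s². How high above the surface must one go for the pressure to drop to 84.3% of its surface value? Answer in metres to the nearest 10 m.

z ≈ 1380 m

Scale height: H = RT/g = 287.1 × 276.6 / 9.81 = 8095.0 m.
Set P/P₀ = exp(−z/H) = 0.843, so z = −H ln(0.843).
−ln(0.843) = 0.17079; z = 8095.0 × 0.17079 = 1382.5 m.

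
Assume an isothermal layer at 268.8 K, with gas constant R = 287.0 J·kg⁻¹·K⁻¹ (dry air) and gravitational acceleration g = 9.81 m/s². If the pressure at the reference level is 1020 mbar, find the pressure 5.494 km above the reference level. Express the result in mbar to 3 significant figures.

Scale height: H = RT/g = 287.0 × 268.8 / 9.81 = 7864.0 m.
Barometric formula: P = P₀ exp(−z/H).
z/H = 5494.0/7864.0 = 0.69863; exp(−0.69863) = 0.49727.
P = 1020 × 0.49727 = 507.22 mbar.

P ≈ 507 mbar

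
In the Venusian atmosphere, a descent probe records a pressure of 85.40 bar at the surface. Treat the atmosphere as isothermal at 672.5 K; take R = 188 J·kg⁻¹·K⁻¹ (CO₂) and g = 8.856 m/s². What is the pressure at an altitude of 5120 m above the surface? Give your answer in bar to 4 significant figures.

Scale height: H = RT/g = 188 × 672.5 / 8.856 = 14276 m.
Barometric formula: P = P₀ exp(−z/H).
z/H = 5120.0/14276 = 0.35864; exp(−0.35864) = 0.69863.
P = 85.40 × 0.69863 = 59.663 bar.

P ≈ 59.66 bar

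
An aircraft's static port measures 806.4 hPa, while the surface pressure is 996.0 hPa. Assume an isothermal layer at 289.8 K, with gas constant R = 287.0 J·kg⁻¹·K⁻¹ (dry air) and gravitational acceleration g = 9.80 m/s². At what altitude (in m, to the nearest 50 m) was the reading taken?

z ≈ 1800 m

Scale height: H = RT/g = 287.0 × 289.8 / 9.80 = 8487.0 m.
Invert the barometric formula: z = H ln(P₀/P).
P₀/P = 996.0/806.4 = 1.2351; ln(1.2351) = 0.21115.
z = 8487.0 × 0.21115 = 1792.0 m.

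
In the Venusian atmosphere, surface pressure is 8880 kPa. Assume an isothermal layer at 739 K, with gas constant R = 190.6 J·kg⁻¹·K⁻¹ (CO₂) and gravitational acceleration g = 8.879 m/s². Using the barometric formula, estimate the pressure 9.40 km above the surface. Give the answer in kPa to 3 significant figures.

P ≈ 4910 kPa

Scale height: H = RT/g = 190.6 × 739 / 8.879 = 15864 m.
Barometric formula: P = P₀ exp(−z/H).
z/H = 9400.0/15864 = 0.59254; exp(−0.59254) = 0.55292.
P = 8880 × 0.55292 = 4909.9 kPa.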